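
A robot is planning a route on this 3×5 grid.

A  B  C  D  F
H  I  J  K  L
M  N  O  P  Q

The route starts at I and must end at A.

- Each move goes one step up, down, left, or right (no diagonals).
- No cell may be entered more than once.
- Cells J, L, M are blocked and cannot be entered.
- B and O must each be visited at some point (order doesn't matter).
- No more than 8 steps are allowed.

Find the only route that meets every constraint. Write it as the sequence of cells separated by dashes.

I - N - O - P - K - D - C - B - A

The 8-move cap with required stops at B, O leaves no slack for detours.
Route from I: down to N, 2× right (reaching P), 2× up (reaching D), 3× left (reaching A) — 8 moves in all.
Check: all required cells visited; 8 ≤ 8 moves.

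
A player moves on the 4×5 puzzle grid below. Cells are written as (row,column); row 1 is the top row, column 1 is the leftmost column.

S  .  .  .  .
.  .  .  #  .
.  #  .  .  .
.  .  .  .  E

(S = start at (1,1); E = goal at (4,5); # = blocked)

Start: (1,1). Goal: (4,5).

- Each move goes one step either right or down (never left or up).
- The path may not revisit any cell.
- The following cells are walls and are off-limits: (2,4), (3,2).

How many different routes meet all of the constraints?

A right/down-only route from (1,1) to (4,5) makes exactly 3 down-moves and 4 right-moves in some order.
With no other constraints that would be C(7,3) = 35 routes.
Subtract routes through each blocked cell (inclusion–exclusion for overlaps): − through (2,4): 12 − through (3,2): 12 → 11.
That gives 11 routes.

11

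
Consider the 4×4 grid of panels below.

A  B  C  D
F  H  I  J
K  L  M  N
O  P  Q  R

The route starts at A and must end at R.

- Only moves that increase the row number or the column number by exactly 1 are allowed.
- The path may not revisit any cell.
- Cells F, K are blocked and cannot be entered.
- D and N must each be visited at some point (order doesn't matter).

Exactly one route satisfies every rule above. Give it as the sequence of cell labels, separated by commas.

Moves only go right or down, so the column and row indices never decrease.
Route from A: 3× right (reaching D), 3× down (reaching R) — 6 moves in all.
Check: all required cells visited.

A, B, C, D, J, N, R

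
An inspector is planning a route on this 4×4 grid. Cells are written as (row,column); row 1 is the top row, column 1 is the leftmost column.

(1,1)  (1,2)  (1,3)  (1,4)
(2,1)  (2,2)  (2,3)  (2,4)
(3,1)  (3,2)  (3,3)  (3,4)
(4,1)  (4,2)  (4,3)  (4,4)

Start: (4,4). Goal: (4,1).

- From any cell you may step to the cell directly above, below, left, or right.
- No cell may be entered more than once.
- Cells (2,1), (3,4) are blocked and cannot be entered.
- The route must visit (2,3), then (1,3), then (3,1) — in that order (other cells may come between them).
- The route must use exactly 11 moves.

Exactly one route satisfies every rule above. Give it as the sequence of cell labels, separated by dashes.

(4,4) - (4,3) - (3,3) - (2,3) - (2,4) - (1,4) - (1,3) - (1,2) - (2,2) - (3,2) - (3,1) - (4,1)

The waypoints must appear in the order (2,3), (1,3), (3,1), with no cell reused.
Route from (4,4): left to (4,3), 2× up (reaching (2,3)), right to (2,4), up to (1,4), 2× left (reaching (1,2)), 2× down (reaching (3,2)), left to (3,1), down to (4,1) — 11 moves in all.
Check: order respected ((2,3) at step 3, (1,3) at step 6, (3,1) at step 10); 11 moves as required.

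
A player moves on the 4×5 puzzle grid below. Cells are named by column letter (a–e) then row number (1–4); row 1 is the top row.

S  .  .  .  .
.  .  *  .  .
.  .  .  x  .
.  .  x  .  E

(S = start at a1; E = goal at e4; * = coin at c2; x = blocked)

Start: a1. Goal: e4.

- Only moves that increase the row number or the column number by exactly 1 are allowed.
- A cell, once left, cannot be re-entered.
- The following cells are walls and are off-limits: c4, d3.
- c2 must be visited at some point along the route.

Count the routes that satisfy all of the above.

A right/down-only route from a1 to e4 makes exactly 3 down-moves and 4 right-moves in some order.
With no other constraints that would be C(7,3) = 35 routes.
Split at c2 and multiply the segment counts (each segment already excludes blocked cells): a1→c2: 3; c2→e4: 1; product = 3.
That gives 3 routes.

3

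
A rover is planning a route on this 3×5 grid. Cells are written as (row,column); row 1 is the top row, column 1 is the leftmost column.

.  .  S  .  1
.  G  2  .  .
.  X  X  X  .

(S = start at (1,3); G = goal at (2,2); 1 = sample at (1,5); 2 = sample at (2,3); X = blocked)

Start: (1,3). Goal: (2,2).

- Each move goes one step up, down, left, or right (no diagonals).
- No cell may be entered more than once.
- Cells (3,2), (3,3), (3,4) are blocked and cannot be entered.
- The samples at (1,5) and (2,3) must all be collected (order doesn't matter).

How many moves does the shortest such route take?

Any route passes through (1,5) and (2,3) in some order between (1,3) and (2,2). Summing Manhattan distances along each leg and taking the cheapest ordering ((1,3) → (1,5) → (2,3) → (2,2)) gives a lower bound of 2 + 3 + 1 = 6 moves.
A route of 6 moves achieves this: (1,3) → (1,4) → (1,5) → (2,5) → (2,4) → (2,3) → (2,2).
Since 6 matches the lower bound, it is optimal.

6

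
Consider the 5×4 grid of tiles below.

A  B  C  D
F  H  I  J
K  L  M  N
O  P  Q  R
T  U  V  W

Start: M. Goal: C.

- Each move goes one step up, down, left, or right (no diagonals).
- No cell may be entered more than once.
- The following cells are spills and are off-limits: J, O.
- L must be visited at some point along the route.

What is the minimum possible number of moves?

4

Any route passes through L somewhere between M and C. Summing Manhattan distances along the two legs (M → L → C) gives a lower bound of 1 + 3 = 4 moves.
A route of 4 moves achieves this: M → L → H → B → C.
Since 4 matches the lower bound, it is optimal.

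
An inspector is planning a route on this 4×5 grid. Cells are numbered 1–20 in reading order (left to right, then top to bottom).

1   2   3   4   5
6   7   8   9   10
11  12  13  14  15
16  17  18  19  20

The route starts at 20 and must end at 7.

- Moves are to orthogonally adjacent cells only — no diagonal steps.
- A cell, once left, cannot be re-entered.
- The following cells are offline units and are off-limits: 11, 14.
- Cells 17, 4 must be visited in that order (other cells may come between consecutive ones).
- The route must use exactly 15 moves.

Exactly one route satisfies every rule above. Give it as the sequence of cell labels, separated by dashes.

The waypoints must appear in the order 17, 4, with no cell reused.
Route from 20: 3× left (reaching 17), up to 12, right to 13, up to 8, 2× right (reaching 10), up to 5, 4× left (reaching 1), down to 6, right to 7 — 15 moves in all.
Check: order respected (17 at step 3, 4 at step 10); 15 moves as required.

20 - 19 - 18 - 17 - 12 - 13 - 8 - 9 - 10 - 5 - 4 - 3 - 2 - 1 - 6 - 7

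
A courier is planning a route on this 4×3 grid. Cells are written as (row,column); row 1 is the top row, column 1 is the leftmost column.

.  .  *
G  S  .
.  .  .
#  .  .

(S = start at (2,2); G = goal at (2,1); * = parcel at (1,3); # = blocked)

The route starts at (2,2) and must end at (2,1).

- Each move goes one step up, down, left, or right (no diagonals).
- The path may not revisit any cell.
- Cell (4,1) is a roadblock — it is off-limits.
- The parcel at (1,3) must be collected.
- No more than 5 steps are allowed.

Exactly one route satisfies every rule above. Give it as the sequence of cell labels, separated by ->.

(2,2) -> (2,3) -> (1,3) -> (1,2) -> (1,1) -> (2,1)

The budget equals the shortest possible length, so every move has to be on a shortest route through the required cells.
Route from (2,2): right 1 to (2,3), up 1 to (1,3), left 2 to (1,1), down 1 to (2,1) — 5 moves in all.
Check: all required cells visited; 5 ≤ 5 moves.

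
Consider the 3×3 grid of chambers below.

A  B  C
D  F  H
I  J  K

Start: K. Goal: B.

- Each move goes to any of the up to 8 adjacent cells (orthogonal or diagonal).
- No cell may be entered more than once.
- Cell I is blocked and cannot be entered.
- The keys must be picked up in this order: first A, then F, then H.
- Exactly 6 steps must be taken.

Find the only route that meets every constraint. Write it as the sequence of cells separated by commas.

K, J, D, A, F, H, B

The waypoints must appear in the order A, F, H, with no cell reused.
Route from K: left 1 to J, up-left 1 to D, up 1 to A, down-right 1 to F, right 1 to H, up-left 1 to B — 6 moves in all.
Check: order respected (A at step 3, F at step 4, H at step 5); 6 moves as required.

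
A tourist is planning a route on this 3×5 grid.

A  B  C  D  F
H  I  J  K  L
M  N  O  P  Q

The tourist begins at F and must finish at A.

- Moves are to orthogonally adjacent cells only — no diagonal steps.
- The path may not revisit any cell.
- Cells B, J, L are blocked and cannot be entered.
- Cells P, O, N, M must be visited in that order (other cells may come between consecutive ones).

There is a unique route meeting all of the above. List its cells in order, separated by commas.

The waypoints must appear in the order P, O, N, M, with no cell reused.
Route from F: left to D, 2× down (reaching P), 3× left (reaching M), 2× up (reaching A) — 8 moves in all.
Check: order respected (P at step 3, O at step 4, N at step 5, M at step 6).

F, D, K, P, O, N, M, H, A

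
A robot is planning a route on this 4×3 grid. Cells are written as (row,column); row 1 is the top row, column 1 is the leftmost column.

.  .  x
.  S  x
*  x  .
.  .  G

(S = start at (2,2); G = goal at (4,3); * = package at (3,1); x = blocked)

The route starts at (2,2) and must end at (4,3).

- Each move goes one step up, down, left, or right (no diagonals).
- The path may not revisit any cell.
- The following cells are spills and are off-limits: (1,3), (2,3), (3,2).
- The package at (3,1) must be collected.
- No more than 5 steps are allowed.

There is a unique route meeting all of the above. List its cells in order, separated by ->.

Any route must reach (3,1) and still end at (4,3) within 5 moves, so the order of the required stops is forced.
Route from (2,2): left to (2,1), 2× down (reaching (4,1)), 2× right (reaching (4,3)) — 5 moves in all.
Check: all required cells visited; 5 ≤ 5 moves.

(2,2) -> (2,1) -> (3,1) -> (4,1) -> (4,2) -> (4,3)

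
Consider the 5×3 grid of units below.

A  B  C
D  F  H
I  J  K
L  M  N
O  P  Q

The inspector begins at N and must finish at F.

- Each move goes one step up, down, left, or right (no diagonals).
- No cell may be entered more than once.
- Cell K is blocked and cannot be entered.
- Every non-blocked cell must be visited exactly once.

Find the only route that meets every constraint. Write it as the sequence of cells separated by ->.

N -> Q -> P -> O -> L -> M -> J -> I -> D -> A -> B -> C -> H -> F

Need to visit all 14 open cells exactly once, starting at N and ending at F.
Cell H has only two open neighbours (C and F), so the path must pass straight through it: one of those is the cell it's entered from and the other is where it exits.
Route from N: down to Q, 2× left (reaching O), up to L, right to M, up to J, left to I, 2× up (reaching A), 2× right (reaching C), down to H, left to F — 13 moves in all.
Check: all 14 open cells covered.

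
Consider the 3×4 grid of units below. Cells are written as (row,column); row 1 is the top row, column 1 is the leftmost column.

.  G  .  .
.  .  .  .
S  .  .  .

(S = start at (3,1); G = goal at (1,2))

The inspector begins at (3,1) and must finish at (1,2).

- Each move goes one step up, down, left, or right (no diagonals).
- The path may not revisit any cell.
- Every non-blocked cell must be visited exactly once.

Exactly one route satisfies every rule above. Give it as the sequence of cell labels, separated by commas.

(3,1), (3,2), (3,3), (3,4), (2,4), (1,4), (1,3), (2,3), (2,2), (2,1), (1,1), (1,2)

Need to visit all 12 open cells exactly once, starting at (3,1) and ending at (1,2).
Route from (3,1): 3× right (reaching (3,4)), 2× up (reaching (1,4)), left to (1,3), down to (2,3), 2× left (reaching (2,1)), up to (1,1), right to (1,2) — 11 moves in all.
Check: all 12 open cells covered.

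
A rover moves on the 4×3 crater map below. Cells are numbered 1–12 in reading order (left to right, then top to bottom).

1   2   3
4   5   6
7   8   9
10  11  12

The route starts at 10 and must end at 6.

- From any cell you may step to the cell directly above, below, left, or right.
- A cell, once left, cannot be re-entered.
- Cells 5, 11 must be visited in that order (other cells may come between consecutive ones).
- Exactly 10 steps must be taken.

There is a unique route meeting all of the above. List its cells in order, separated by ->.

10 -> 7 -> 4 -> 1 -> 2 -> 5 -> 8 -> 11 -> 12 -> 9 -> 6

The waypoints must appear in the order 5, 11, with no cell reused.
Route from 10: 3× up (reaching 1), right to 2, 3× down (reaching 11), right to 12, 2× up (reaching 6) — 10 moves in all.
Check: order respected (5 at step 5, 11 at step 7); 10 moves as required.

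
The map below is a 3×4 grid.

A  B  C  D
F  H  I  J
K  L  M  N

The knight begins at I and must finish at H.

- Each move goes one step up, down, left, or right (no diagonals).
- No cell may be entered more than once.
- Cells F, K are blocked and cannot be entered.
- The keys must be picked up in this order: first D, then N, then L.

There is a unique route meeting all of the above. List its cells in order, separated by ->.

I -> C -> D -> J -> N -> M -> L -> H

The waypoints must appear in the order D, N, L, with no cell reused.
Route from I: up 1 to C, right 1 to D, down 2 to N, left 2 to L, up 1 to H — 7 moves in all.
Check: order respected (D at step 2, N at step 4, L at step 6).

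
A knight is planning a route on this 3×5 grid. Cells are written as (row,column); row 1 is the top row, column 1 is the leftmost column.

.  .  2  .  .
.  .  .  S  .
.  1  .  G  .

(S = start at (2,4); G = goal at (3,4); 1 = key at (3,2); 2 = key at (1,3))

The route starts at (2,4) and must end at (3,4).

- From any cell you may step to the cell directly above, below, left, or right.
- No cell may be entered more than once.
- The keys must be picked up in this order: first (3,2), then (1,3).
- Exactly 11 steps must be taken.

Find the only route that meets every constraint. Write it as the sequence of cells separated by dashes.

(2,4) - (2,3) - (3,3) - (3,2) - (2,2) - (1,2) - (1,3) - (1,4) - (1,5) - (2,5) - (3,5) - (3,4)

The waypoints must appear in the order (3,2), (1,3), with no cell reused.
Route from (2,4): left to (2,3), down to (3,3), left to (3,2), 2× up (reaching (1,2)), 3× right (reaching (1,5)), 2× down (reaching (3,5)), left to (3,4) — 11 moves in all.
Check: order respected (1 at step 3, 2 at step 6); 11 moves as required.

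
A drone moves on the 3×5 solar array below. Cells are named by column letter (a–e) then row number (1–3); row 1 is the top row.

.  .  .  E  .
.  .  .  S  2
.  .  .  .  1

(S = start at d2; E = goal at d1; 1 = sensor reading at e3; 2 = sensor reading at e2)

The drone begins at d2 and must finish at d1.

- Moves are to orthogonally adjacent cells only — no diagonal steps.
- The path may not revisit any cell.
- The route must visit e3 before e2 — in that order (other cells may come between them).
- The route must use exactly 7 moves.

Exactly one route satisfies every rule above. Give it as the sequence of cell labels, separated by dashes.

The waypoints must appear in the order e3, e2, with no cell reused.
Route from d2: left 1 to c2, down 1 to c3, right 2 to e3, up 2 to e1, left 1 to d1 — 7 moves in all.
Check: order respected (1 at step 4, 2 at step 5); 7 moves as required.

d2 - c2 - c3 - d3 - e3 - e2 - e1 - d1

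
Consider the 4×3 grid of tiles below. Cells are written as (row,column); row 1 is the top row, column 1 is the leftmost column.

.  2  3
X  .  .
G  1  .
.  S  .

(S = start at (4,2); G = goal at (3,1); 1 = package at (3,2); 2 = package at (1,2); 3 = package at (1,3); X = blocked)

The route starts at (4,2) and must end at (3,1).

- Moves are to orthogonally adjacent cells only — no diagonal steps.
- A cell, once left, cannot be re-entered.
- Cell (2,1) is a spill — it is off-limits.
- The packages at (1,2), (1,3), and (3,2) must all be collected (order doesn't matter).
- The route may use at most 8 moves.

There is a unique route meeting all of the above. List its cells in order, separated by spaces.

The budget equals the shortest possible length, so every move has to be on a shortest route through the required cells.
Route from (4,2): right to (4,3), 3× up (reaching (1,3)), left to (1,2), 2× down (reaching (3,2)), left to (3,1) — 8 moves in all.
Check: all required cells visited; 8 ≤ 8 moves.

(4,2) (4,3) (3,3) (2,3) (1,3) (1,2) (2,2) (3,2) (3,1)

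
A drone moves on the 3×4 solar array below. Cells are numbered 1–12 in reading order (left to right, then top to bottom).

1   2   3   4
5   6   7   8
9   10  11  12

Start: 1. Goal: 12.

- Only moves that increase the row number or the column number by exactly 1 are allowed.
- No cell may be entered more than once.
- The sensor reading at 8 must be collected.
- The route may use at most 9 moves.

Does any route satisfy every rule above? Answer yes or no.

yes

One route that works: 1 → 5 → 6 → 7 → 8 → 12.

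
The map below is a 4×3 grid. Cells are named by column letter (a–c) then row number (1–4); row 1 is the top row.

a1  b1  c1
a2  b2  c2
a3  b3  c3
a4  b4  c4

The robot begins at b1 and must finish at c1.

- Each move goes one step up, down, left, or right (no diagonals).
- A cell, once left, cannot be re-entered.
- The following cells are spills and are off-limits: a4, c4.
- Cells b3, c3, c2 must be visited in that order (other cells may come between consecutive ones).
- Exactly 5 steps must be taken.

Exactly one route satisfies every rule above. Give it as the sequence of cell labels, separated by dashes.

b1 - b2 - b3 - c3 - c2 - c1

The waypoints must appear in the order b3, c3, c2, with no cell reused.
Route from b1: 2× down (reaching b3), right to c3, 2× up (reaching c1) — 5 moves in all.
Check: order respected (b3 at step 2, c3 at step 3, c2 at step 4); 5 moves as required.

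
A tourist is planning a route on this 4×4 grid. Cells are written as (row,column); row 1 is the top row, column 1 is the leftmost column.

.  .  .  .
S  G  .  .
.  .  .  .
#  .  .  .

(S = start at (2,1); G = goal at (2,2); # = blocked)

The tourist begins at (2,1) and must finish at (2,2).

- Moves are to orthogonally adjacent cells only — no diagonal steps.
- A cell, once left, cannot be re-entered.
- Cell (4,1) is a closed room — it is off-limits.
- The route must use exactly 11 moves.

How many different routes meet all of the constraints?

20

Need simple routes of exactly 11 moves from (2,1) to (2,2) (Manhattan distance 1, so 5 moves are spent on a detour and 5 undoing it).
Branch systematically from the start, pruning whenever the remaining move budget drops below the Manhattan distance to (2,2) or differs from it in parity. Grouping the completions by first move — via (1,1): 9; via (3,1): 11 (no valid completion starts via (2,2)) — and summing: 9 + 11 = 20.
That gives 20 routes.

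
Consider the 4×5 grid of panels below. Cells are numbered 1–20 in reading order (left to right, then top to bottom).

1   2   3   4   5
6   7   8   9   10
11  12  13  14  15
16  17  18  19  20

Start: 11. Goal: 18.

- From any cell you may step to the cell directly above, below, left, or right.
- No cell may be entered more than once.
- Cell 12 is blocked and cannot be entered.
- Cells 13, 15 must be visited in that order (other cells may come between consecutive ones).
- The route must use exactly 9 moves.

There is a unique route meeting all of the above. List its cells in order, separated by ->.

The waypoints must appear in the order 13, 15, with no cell reused.
Route from 11: up 1 to 6, right 2 to 8, down 1 to 13, right 2 to 15, down 1 to 20, left 2 to 18 — 9 moves in all.
Check: order respected (13 at step 4, 15 at step 6); 9 moves as required.

11 -> 6 -> 7 -> 8 -> 13 -> 14 -> 15 -> 20 -> 19 -> 18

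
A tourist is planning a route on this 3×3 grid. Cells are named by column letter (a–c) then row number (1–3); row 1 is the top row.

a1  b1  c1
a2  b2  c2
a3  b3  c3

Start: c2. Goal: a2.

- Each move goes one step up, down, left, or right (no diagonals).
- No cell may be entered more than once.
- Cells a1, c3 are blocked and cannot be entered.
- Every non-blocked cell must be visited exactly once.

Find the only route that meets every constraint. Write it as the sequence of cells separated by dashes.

c2 - c1 - b1 - b2 - b3 - a3 - a2

Need to visit all 7 open cells exactly once, starting at c2 and ending at a2.
Cell b3 has only two open neighbours (b2 and a3), so the path must pass straight through it: one of those is the cell it's entered from and the other is where it exits.
Route from c2: up to c1, left to b1, 2× down (reaching b3), left to a3, up to a2 — 6 moves in all.
Check: all 7 open cells covered.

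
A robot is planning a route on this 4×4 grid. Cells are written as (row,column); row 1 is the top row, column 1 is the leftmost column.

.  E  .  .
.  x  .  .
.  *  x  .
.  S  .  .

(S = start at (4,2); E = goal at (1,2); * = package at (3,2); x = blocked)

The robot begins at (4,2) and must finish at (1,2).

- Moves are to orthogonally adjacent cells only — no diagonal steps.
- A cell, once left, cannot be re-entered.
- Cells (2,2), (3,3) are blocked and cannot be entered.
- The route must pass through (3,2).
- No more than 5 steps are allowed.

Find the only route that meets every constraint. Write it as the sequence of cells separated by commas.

(4,2), (3,2), (3,1), (2,1), (1,1), (1,2)

The 5-move cap with required stops at (3,2) leaves no slack for detours.
Route from (4,2): up to (3,2), left to (3,1), 2× up (reaching (1,1)), right to (1,2) — 5 moves in all.
Check: all required cells visited; 5 ≤ 5 moves.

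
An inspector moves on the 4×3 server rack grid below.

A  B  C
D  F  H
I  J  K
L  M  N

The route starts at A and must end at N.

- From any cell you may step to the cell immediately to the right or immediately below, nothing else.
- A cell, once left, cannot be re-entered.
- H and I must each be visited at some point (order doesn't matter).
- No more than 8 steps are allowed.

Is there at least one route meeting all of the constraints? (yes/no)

I is below but to the left of H: going H → I would need a leftward move and I → H an upward move, so no right/down-only route can visit both required cells.

no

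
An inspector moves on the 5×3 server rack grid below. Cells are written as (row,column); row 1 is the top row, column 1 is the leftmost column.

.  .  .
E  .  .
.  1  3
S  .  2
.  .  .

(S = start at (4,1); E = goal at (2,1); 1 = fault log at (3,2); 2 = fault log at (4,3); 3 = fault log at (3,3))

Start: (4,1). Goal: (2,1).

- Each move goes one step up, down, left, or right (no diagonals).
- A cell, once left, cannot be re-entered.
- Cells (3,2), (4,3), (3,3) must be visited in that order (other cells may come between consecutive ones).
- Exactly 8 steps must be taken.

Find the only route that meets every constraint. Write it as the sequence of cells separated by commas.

(4,1), (3,1), (3,2), (4,2), (4,3), (3,3), (2,3), (2,2), (2,1)

The waypoints must appear in the order (3,2), (4,3), (3,3), with no cell reused.
Route from (4,1): up to (3,1), right to (3,2), down to (4,2), right to (4,3), 2× up (reaching (2,3)), 2× left (reaching (2,1)) — 8 moves in all.
Check: order respected (1 at step 2, 2 at step 4, 3 at step 5); 8 moves as required.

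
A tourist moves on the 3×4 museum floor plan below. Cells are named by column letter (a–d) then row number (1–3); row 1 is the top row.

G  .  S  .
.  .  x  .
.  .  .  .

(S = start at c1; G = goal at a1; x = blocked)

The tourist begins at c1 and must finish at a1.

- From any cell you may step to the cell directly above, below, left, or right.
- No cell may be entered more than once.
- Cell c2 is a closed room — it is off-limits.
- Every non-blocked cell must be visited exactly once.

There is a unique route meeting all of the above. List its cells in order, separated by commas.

Need to visit all 11 open cells exactly once, starting at c1 and ending at a1.
Cell a3 has only two open neighbours (a2 and b3), so the path must pass straight through it: one of those is the cell it's entered from and the other is where it exits.
Route from c1: right 1 to d1, down 2 to d3, left 3 to a3, up 1 to a2, right 1 to b2, up 1 to b1, left 1 to a1 — 10 moves in all.
Check: all 11 open cells covered.

c1, d1, d2, d3, c3, b3, a3, a2, b2, b1, a1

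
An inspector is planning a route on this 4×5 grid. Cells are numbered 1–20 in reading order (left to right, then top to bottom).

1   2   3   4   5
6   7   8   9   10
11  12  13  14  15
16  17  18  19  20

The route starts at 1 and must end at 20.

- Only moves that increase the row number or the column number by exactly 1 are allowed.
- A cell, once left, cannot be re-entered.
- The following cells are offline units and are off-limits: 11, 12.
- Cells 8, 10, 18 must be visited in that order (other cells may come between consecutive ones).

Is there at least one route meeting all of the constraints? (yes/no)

no

18 lies to the left of 10, so going from 10 to 18 would need a leftward move — but moves only go right/down, so 10 cannot be visited before 18.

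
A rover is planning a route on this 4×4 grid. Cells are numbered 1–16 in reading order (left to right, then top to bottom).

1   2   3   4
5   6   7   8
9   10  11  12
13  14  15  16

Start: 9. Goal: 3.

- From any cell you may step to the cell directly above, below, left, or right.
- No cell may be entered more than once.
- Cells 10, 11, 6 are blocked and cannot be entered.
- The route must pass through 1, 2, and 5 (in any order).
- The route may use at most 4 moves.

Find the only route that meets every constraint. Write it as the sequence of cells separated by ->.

9 -> 5 -> 1 -> 2 -> 3

The 4-move cap with required stops at 1, 2, 5 leaves no slack for detours.
Route from 9: up 2 to 1, right 2 to 3 — 4 moves in all.
Check: all required cells visited; 4 ≤ 4 moves.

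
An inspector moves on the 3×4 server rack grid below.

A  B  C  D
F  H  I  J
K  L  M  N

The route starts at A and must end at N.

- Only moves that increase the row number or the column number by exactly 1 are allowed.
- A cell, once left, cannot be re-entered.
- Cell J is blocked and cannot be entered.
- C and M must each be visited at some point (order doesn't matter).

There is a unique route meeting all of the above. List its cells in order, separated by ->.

Moves only go right or down, so the column and row indices never decrease.
Route from A: 2× right (reaching C), 2× down (reaching M), right to N — 5 moves in all.
Check: all required cells visited.

A -> B -> C -> I -> M -> N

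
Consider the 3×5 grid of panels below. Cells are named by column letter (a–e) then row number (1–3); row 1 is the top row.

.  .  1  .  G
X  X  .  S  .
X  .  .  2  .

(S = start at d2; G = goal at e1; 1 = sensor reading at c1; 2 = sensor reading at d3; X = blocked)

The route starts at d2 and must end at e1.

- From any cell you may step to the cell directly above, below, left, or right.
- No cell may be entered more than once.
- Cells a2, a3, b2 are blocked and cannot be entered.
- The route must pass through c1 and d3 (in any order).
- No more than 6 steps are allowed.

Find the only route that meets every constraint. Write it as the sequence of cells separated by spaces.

The budget equals the shortest possible length, so every move has to be on a shortest route through the required cells.
Route from d2: down 1 to d3, left 1 to c3, up 2 to c1, right 2 to e1 — 6 moves in all.
Check: all required cells visited; 6 ≤ 6 moves.

d2 d3 c3 c2 c1 d1 e1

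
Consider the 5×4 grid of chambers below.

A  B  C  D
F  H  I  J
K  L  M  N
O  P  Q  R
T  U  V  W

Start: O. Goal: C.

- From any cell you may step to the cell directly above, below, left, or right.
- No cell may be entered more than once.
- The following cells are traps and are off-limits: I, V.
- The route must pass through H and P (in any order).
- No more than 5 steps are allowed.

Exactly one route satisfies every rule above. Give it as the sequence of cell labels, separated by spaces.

The 5-move cap with required stops at H, P leaves no slack for detours.
Route from O: right to P, 3× up (reaching B), right to C — 5 moves in all.
Check: all required cells visited; 5 ≤ 5 moves.

O P L H B C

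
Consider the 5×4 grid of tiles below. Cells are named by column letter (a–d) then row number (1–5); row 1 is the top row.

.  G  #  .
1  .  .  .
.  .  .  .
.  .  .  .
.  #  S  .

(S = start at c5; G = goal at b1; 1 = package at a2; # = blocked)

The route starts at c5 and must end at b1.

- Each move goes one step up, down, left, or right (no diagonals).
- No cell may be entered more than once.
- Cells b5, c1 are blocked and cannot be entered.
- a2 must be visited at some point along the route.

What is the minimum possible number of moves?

7

Any route passes through a2 somewhere between c5 and b1. Summing Manhattan distances along the two legs (c5 → a2 → b1) gives a lower bound of 5 + 2 = 7 moves.
A route of 7 moves achieves this: c5 → c4 → c3 → c2 → b2 → a2 → a1 → b1.
Since 7 matches the lower bound, it is optimal.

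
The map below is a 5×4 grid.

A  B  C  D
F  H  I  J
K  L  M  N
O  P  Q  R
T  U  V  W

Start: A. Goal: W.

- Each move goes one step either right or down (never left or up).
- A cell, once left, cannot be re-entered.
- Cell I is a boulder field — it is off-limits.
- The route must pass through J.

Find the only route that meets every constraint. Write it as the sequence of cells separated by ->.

Moves only go right or down, so the column and row indices never decrease.
Route from A: 3× right (reaching D), 4× down (reaching W) — 7 moves in all.
Check: all required cells visited.

A -> B -> C -> D -> J -> N -> R -> W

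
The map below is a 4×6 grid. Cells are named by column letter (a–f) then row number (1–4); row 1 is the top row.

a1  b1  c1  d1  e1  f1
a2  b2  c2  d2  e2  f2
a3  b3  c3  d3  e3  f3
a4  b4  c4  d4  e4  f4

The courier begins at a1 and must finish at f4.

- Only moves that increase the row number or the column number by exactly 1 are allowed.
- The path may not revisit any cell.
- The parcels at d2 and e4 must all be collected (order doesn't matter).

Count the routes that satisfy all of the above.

12

A right/down-only route from a1 to f4 makes exactly 3 down-moves and 5 right-moves in some order.
With no other constraints that would be C(8,3) = 56 routes.
A monotone route can only reach the required cells in the order d2, e4, so split there and multiply the segment counts: a1→d2: 4; d2→e4: 3; e4→f4: 1; product = 12.
That gives 12 routes.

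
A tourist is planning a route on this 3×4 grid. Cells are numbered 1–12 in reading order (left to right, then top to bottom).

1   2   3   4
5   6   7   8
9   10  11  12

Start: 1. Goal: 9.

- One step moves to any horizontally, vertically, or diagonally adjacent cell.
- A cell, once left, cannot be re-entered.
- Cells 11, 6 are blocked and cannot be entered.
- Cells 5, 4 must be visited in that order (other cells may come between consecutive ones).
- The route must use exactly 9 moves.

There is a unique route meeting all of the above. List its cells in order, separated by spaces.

1 5 2 3 4 8 12 7 10 9

The waypoints must appear in the order 5, 4, with no cell reused.
Route from 1: down to 5, up-right to 2, 2× right (reaching 4), 2× down (reaching 12), up-left to 7, down-left to 10, left to 9 — 9 moves in all.
Check: order respected (5 at step 1, 4 at step 4); 9 moves as required.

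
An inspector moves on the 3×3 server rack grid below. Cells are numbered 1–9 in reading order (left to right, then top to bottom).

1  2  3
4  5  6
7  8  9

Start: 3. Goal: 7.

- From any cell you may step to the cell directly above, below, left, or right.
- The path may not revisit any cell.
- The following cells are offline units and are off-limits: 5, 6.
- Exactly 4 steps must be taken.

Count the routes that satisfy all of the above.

Need simple routes of exactly 4 moves from 3 to 7 (Manhattan distance 4, so 0 moves are spent on a detour and 0 undoing it).
Enumerating: 3 2 1 4 7.
That gives 1 route.

1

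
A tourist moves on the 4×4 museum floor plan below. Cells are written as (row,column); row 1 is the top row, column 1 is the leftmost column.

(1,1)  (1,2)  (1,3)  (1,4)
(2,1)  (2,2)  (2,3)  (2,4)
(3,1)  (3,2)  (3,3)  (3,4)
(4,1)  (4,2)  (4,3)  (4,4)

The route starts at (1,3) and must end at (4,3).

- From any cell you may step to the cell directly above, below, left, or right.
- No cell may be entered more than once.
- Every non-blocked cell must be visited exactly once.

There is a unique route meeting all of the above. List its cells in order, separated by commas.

(1,3), (1,4), (2,4), (2,3), (2,2), (1,2), (1,1), (2,1), (3,1), (4,1), (4,2), (3,2), (3,3), (3,4), (4,4), (4,3)

Need to visit all 16 open cells exactly once, starting at (1,3) and ending at (4,3).
Cell (4,4) has only two open neighbours ((3,4) and (4,3)), so the path must pass straight through it: one of those is the cell it's entered from and the other is where it exits.
Route from (1,3): right to (1,4), down to (2,4), 2× left (reaching (2,2)), up to (1,2), left to (1,1), 3× down (reaching (4,1)), right to (4,2), up to (3,2), 2× right (reaching (3,4)), down to (4,4), left to (4,3) — 15 moves in all.
Check: all 16 open cells covered.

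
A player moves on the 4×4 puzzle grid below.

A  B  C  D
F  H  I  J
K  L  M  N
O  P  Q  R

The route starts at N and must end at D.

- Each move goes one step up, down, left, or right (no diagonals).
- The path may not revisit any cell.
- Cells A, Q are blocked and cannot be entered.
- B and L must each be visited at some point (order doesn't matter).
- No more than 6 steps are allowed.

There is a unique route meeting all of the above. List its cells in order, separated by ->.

The 6-move cap with required stops at B, L leaves no slack for detours.
Route from N: left 2 to L, up 2 to B, right 2 to D — 6 moves in all.
Check: all required cells visited; 6 ≤ 6 moves.

N -> M -> L -> H -> B -> C -> D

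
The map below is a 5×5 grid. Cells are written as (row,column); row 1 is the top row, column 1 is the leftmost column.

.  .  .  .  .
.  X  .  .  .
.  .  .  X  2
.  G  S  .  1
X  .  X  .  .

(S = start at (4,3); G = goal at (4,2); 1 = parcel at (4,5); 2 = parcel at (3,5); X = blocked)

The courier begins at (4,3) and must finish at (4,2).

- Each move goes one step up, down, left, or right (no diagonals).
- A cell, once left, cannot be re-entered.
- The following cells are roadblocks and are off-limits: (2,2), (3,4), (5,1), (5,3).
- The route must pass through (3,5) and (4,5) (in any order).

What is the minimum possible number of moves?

9

Any route passes through (3,5) and (4,5) in some order between (4,3) and (4,2). Summing Manhattan distances along each leg and taking the cheapest ordering ((4,3) → (4,5) → (3,5) → (4,2)) gives a lower bound of 2 + 1 + 4 = 7 moves.
The shortest route satisfying every rule uses 9 moves: (4,3) → (4,4) → (4,5) → (3,5) → (2,5) → (2,4) → (2,3) → (3,3) → (3,2) → (4,2).
The bound of 7 isn't tight here; checking systematically, no route of length 7 through 8 satisfies every constraint, so 9 is the minimum.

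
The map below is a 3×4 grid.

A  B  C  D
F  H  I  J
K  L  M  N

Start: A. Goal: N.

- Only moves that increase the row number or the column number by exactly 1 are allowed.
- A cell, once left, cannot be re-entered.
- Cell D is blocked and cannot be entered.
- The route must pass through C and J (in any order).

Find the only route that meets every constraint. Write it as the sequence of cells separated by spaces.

Moves only go right or down, so the column and row indices never decrease.
Route from A: 2× right (reaching C), down to I, right to J, down to N — 5 moves in all.
Check: all required cells visited.

A B C I J N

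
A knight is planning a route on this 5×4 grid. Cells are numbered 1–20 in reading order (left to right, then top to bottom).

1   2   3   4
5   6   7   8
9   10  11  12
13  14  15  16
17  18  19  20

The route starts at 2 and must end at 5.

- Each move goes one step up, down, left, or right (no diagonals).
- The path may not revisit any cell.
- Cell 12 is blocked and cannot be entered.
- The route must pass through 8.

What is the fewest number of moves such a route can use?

6

Any route passes through 8 somewhere between 2 and 5. Summing Manhattan distances along the two legs (2 → 8 → 5) gives a lower bound of 3 + 3 = 6 moves.
A route of 6 moves achieves this: 2 → 3 → 4 → 8 → 7 → 6 → 5.
Since 6 matches the lower bound, it is optimal.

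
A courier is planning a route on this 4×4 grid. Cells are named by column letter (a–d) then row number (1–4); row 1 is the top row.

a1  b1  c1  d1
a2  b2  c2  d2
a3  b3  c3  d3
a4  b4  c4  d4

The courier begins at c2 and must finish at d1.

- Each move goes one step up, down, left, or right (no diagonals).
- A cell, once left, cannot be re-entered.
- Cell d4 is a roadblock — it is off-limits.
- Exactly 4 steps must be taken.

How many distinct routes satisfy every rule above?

2

Need simple routes of exactly 4 moves from c2 to d1 (Manhattan distance 2, so 1 moves are spent on a detour and 1 undoing it).
Enumerating: c2 c3 d3 d2 d1 | c2 b2 b1 c1 d1.
That gives 2 routes.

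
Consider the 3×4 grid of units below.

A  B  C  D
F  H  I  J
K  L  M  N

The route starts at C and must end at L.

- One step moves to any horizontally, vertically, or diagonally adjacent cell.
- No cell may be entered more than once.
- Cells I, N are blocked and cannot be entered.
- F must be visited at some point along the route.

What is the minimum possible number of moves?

Any route passes through F somewhere between C and L. Summing Chebyshev distances along the two legs (C → F → L) gives a lower bound of 2 + 1 = 3 moves.
A route of 3 moves achieves this: C → B → F → L.
Since 3 matches the lower bound, it is optimal.

3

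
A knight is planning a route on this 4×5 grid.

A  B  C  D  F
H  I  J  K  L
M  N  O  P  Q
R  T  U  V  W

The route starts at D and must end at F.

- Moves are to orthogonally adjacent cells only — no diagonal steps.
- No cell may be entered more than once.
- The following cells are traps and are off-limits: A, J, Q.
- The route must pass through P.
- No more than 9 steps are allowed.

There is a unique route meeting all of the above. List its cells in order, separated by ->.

D -> C -> B -> I -> N -> O -> P -> K -> L -> F

The budget equals the shortest possible length, so every move has to be on a shortest route through the required cells.
Route from D: 2× left (reaching B), 2× down (reaching N), 2× right (reaching P), up to K, right to L, up to F — 9 moves in all.
Check: all required cells visited; 9 ≤ 9 moves.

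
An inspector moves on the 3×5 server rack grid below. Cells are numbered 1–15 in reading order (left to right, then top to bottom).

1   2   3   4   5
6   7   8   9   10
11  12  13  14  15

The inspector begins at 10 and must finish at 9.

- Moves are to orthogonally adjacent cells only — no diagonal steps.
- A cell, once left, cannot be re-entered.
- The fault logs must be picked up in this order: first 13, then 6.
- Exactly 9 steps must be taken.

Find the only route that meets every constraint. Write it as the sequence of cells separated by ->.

10 -> 15 -> 14 -> 13 -> 12 -> 11 -> 6 -> 7 -> 8 -> 9

The waypoints must appear in the order 13, 6, with no cell reused.
Route from 10: down to 15, 4× left (reaching 11), up to 6, 3× right (reaching 9) — 9 moves in all.
Check: order respected (13 at step 3, 6 at step 6); 9 moves as required.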